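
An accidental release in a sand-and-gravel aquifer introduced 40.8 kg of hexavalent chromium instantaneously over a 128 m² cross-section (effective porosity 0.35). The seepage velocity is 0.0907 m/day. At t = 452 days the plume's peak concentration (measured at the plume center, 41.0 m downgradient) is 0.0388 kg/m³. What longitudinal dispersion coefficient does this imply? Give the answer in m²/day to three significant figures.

0.0970 m²/day

At the plume center C_max = M/(n_e·A·√(4πDt)), so D = M²/(4πt·(n_e·A·C_max)²).
n_e·A·C_max = 0.35 × 128 × 0.0388 = 1.738 kg/m.
D = 40.8²/(4π × 452 × 1.738²) = 0.0970 m²/day.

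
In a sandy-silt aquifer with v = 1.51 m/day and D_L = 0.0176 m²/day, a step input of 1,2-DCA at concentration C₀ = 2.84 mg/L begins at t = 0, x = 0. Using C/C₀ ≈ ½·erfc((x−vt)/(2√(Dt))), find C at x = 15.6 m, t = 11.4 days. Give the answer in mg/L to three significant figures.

For a continuous step input, C/C₀ ≈ ½·erfc((x−vt)/(2√(Dt))).
vt = 1.51 × 11.4 = 17.214 m and 2√(Dt) = 2√(0.0176 × 11.4) = 0.8959 m.
Argument (x−vt)/(2√(Dt)) = (15.6 − 17.214)/0.8959 = -1.802; ½·erfc(-1.802) = 0.9946.
C = 2.84 × 0.9946 = 2.82 mg/L.

2.82 mg/L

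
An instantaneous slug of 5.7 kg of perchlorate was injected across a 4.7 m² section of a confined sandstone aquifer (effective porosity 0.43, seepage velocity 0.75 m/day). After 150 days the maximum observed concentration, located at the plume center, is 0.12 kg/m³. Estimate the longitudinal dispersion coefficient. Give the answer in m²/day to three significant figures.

At the plume center C_max = M/(n_e·A·√(4πDt)), so D = M²/(4πt·(n_e·A·C_max)²).
n_e·A·C_max = 0.43 × 4.7 × 0.12 = 0.2425 kg/m.
D = 5.7²/(4π × 150 × 0.2425²) = 0.293 m²/day.

0.293 m²/day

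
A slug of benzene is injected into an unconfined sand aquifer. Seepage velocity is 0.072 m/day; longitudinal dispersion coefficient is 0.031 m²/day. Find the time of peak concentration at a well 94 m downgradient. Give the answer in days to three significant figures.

For the 1D instantaneous-source solution, setting ∂C/∂t = 0 at fixed x gives v²t² + 2Dt − x² = 0, so t = (√(D² + v²x²) − D)/v².
√(D² + v²x²) = √(0.031² + 0.072² × 94²) = 6.768; v² = 0.005184.
t = (6.768 − 0.031)/0.005184 = 1300 days (vs. the pure-advection estimate x/v = 1310 d).

1300 days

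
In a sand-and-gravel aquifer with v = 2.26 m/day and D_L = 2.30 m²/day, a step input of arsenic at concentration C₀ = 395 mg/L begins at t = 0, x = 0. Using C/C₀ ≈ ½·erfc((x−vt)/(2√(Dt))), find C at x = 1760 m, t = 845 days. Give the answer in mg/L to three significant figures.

For a continuous step input, C/C₀ ≈ ½·erfc((x−vt)/(2√(Dt))).
vt = 2.26 × 845 = 1909.7 m and 2√(Dt) = 2√(2.30 × 845) = 88.17 m.
Argument (x−vt)/(2√(Dt)) = (1760 − 1909.7)/88.17 = -1.698; ½·erfc(-1.698) = 0.9918.
C = 395 × 0.9918 = 392 mg/L.

392 mg/L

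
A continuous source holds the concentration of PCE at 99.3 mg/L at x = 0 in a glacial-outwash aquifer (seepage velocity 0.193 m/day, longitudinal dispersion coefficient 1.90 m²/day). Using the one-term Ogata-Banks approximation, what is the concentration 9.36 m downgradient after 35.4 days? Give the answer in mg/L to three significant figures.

For a continuous step input, C/C₀ ≈ ½·erfc((x−vt)/(2√(Dt))).
vt = 0.193 × 35.4 = 6.8322 m and 2√(Dt) = 2√(1.90 × 35.4) = 16.40 m.
Argument (x−vt)/(2√(Dt)) = (9.36 − 6.8322)/16.40 = 0.1541; ½·erfc(0.1541) = 0.4137.
C = 99.3 × 0.4137 = 41.1 mg/L.

41.1 mg/L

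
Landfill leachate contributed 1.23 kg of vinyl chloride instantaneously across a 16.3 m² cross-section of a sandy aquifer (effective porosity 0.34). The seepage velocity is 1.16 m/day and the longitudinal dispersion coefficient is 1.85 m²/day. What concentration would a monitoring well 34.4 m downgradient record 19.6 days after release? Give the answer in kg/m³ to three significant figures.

0.00407 kg/m³

For an instantaneous plane source, C(x,t) = M/(n_e·A·√(4πDt)) · exp(−(x−vt)²/(4Dt)), with n_e·A the pore (flow) area.
Plume center vt = 1.16 × 19.6 = 22.736 m, so the well at 34.4 m is 11.664 m downgradient of the peak.
√(4πDt) = 21.35 m, giving peak height M/(n_e·A·√(4πDt)) = 1.23/(0.34 × 16.3 × 21.35) = 0.01040 kg/m³.
(x−vt)²/(4Dt) = (11.664)²/(4 × 1.85 × 19.6) = 0.9380; exp(−0.9380) = 0.3914.
C = 0.01040 × 0.3914 = 0.00407 kg/m³.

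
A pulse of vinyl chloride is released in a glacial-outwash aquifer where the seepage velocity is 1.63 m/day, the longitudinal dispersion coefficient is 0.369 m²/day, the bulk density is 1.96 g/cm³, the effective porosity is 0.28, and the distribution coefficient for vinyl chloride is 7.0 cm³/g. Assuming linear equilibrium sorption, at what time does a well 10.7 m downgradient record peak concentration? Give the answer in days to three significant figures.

Retardation factor R = 1 + ρ_b·K_d/n = 1 + 1.96 × 7.0/0.28 = 50.00.
Sorption retards both mechanisms: v_R = v/R = 0.03260 m/day, D_R = D/R = 0.007380 m²/day.
Peak time from v_R²t² + 2D_R t − x² = 0: t = (√(D_R² + v_R²x²) − D_R)/v_R².
√(D_R² + v_R²x²) = √(0.007380² + 0.03260² × 10.7²) = 0.3489; v_R² = 0.001063.
t = (0.3489 − 0.007380)/0.001063 = 321 days.

321 days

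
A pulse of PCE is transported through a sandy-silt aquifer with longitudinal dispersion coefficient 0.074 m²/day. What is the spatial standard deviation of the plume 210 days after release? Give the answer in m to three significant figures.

Dispersive spreading gives a Gaussian with σ² = 2Dt; advection only shifts the center.
σ = √(2 × 0.074 × 210) = 5.57 m.

5.57 m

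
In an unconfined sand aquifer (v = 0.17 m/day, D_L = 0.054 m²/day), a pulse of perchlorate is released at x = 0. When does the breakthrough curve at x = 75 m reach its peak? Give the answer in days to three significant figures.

For the 1D instantaneous-source solution, setting ∂C/∂t = 0 at fixed x gives v²t² + 2Dt − x² = 0, so t = (√(D² + v²x²) − D)/v².
√(D² + v²x²) = √(0.054² + 0.17² × 75²) = 12.75; v² = 0.0289.
t = (12.75 − 0.054)/0.0289 = 439 days (vs. the pure-advection estimate x/v = 441 d).

439 days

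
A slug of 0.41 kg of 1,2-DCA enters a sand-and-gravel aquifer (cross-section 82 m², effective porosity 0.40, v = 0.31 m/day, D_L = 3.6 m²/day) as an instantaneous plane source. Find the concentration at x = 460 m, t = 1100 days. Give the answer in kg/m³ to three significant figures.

2.29e-05 kg/m³

For an instantaneous plane source, C(x,t) = M/(n_e·A·√(4πDt)) · exp(−(x−vt)²/(4Dt)), with n_e·A the pore (flow) area.
Plume center vt = 0.31 × 1100 = 341 m, so the well at 460 m is 119 m downgradient of the peak.
√(4πDt) = 223.1 m, giving peak height M/(n_e·A·√(4πDt)) = 0.41/(0.40 × 82 × 223.1) = 5.603e-05 kg/m³.
(x−vt)²/(4Dt) = (119)²/(4 × 3.6 × 1100) = 0.8940; exp(−0.8940) = 0.4090.
C = 5.603e-05 × 0.4090 = 2.29e-05 kg/m³.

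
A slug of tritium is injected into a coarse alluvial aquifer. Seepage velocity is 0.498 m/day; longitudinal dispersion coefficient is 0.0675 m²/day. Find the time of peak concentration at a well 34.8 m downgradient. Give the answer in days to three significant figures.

69.6 days

For the 1D instantaneous-source solution, setting ∂C/∂t = 0 at fixed x gives v²t² + 2Dt − x² = 0, so t = (√(D² + v²x²) − D)/v².
√(D² + v²x²) = √(0.0675² + 0.498² × 34.8²) = 17.33; v² = 0.248004.
t = (17.33 − 0.0675)/0.248004 = 69.6 days (vs. the pure-advection estimate x/v = 69.9 d).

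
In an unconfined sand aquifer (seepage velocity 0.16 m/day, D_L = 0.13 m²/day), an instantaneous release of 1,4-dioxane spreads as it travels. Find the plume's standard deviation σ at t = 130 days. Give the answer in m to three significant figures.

5.81 m

Dispersive spreading gives a Gaussian with σ² = 2Dt; advection only shifts the center.
σ = √(2 × 0.13 × 130) = 5.81 m.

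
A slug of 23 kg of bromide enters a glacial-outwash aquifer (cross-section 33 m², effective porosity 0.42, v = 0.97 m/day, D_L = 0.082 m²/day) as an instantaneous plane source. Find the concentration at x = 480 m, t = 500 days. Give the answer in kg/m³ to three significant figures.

0.0628 kg/m³

For an instantaneous plane source, C(x,t) = M/(n_e·A·√(4πDt)) · exp(−(x−vt)²/(4Dt)), with n_e·A the pore (flow) area.
Plume center vt = 0.97 × 500 = 485 m, so the well at 480 m is 5 m upgradient of the peak.
√(4πDt) = 22.70 m, giving peak height M/(n_e·A·√(4πDt)) = 23/(0.42 × 33 × 22.70) = 0.07310 kg/m³.
(x−vt)²/(4Dt) = (-5)²/(4 × 0.082 × 500) = 0.1524; exp(−0.1524) = 0.8586.
C = 0.07310 × 0.8586 = 0.0628 kg/m³.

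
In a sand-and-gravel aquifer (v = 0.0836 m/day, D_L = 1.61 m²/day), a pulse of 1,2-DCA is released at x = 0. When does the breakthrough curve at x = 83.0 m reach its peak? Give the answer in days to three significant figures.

789 days

For the 1D instantaneous-source solution, setting ∂C/∂t = 0 at fixed x gives v²t² + 2Dt − x² = 0, so t = (√(D² + v²x²) − D)/v².
√(D² + v²x²) = √(1.61² + 0.0836² × 83.0²) = 7.123; v² = 0.00698896.
t = (7.123 − 1.61)/0.00698896 = 789 days (vs. the pure-advection estimate x/v = 993 d).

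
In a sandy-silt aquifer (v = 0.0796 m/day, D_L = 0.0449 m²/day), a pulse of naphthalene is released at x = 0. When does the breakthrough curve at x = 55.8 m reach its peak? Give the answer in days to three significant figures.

694 days

For the 1D instantaneous-source solution, setting ∂C/∂t = 0 at fixed x gives v²t² + 2Dt − x² = 0, so t = (√(D² + v²x²) − D)/v².
√(D² + v²x²) = √(0.0449² + 0.0796² × 55.8²) = 4.442; v² = 0.00633616.
t = (4.442 − 0.0449)/0.00633616 = 694 days (vs. the pure-advection estimate x/v = 701 d).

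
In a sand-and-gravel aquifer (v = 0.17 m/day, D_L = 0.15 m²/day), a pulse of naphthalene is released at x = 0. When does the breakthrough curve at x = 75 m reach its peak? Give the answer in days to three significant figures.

436 days

For the 1D instantaneous-source solution, setting ∂C/∂t = 0 at fixed x gives v²t² + 2Dt − x² = 0, so t = (√(D² + v²x²) − D)/v².
√(D² + v²x²) = √(0.15² + 0.17² × 75²) = 12.75; v² = 0.0289.
t = (12.75 − 0.15)/0.0289 = 436 days (vs. the pure-advection estimate x/v = 441 d).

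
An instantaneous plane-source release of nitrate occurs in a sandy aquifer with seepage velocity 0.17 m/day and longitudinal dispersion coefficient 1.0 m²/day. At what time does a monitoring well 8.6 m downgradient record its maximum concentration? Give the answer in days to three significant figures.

For the 1D instantaneous-source solution, setting ∂C/∂t = 0 at fixed x gives v²t² + 2Dt − x² = 0, so t = (√(D² + v²x²) − D)/v².
√(D² + v²x²) = √(1.0² + 0.17² × 8.6²) = 1.771; v² = 0.0289.
t = (1.771 − 1.0)/0.0289 = 26.7 days (vs. the pure-advection estimate x/v = 50.6 d).

26.7 days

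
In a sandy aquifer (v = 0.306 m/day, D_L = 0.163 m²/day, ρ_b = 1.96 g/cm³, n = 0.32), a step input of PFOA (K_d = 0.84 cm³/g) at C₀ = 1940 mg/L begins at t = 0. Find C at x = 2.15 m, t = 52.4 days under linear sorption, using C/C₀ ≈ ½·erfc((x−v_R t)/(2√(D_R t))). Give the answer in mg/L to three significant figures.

1180 mg/L

Retardation factor R = 1 + ρ_b·K_d/n = 1 + 1.96 × 0.84/0.32 = 6.145.
Sorption retards both mechanisms: v_R = v/R = 0.04980 m/day, D_R = D/R = 0.02653 m²/day.
v_R·t = 0.04980 × 52.4 = 2.60952 m; 2√(D_R t) = 2.358 m; argument = (2.15 − 2.60952)/2.358 = -0.1949.
C = C₀ × ½·erfc(-0.1949) = 1940 × 0.6086 = 1180 mg/L.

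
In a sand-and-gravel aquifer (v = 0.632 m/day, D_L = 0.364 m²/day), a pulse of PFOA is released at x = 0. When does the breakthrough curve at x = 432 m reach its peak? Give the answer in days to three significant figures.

683 days

For the 1D instantaneous-source solution, setting ∂C/∂t = 0 at fixed x gives v²t² + 2Dt − x² = 0, so t = (√(D² + v²x²) − D)/v².
√(D² + v²x²) = √(0.364² + 0.632² × 432²) = 273.0; v² = 0.399424.
t = (273.0 − 0.364)/0.399424 = 683 days (vs. the pure-advection estimate x/v = 684 d).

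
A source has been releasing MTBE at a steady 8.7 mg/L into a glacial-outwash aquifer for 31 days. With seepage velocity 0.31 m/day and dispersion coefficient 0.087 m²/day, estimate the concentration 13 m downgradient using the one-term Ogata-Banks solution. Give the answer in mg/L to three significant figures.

For a continuous step input, C/C₀ ≈ ½·erfc((x−vt)/(2√(Dt))).
vt = 0.31 × 31 = 9.61 m and 2√(Dt) = 2√(0.087 × 31) = 3.285 m.
Argument (x−vt)/(2√(Dt)) = (13 − 9.61)/3.285 = 1.032; ½·erfc(1.032) = 0.07222.
C = 8.7 × 0.07222 = 0.628 mg/L.

0.628 mg/L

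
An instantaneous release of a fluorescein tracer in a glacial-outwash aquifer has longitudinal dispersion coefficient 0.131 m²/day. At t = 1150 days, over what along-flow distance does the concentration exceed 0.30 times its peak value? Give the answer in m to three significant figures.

The plume is Gaussian with σ = √(2Dt) = √(2 × 0.131 × 1150) = 17.36 m.
C/C_peak = exp(−Δx²/(2σ²)) = 0.30 ⇒ Δx = σ·√(−2 ln 0.30) = 17.36 × 1.552 = 26.94 m.
Width = 2Δx = 53.9 m.

53.9 m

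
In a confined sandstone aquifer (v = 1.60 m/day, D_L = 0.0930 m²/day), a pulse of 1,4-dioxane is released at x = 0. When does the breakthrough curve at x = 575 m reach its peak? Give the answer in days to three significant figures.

359 days

For the 1D instantaneous-source solution, setting ∂C/∂t = 0 at fixed x gives v²t² + 2Dt − x² = 0, so t = (√(D² + v²x²) − D)/v².
√(D² + v²x²) = √(0.0930² + 1.60² × 575²) = 920.0; v² = 2.56.
t = (920.0 − 0.0930)/2.56 = 359 days (vs. the pure-advection estimate x/v = 359 d).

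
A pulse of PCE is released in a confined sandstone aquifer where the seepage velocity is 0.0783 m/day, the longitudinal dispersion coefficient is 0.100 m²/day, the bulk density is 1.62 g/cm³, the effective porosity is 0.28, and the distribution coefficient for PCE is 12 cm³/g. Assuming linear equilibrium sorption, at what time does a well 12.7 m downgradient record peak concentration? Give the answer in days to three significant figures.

Retardation factor R = 1 + ρ_b·K_d/n = 1 + 1.62 × 12/0.28 = 70.43.
Sorption retards both mechanisms: v_R = v/R = 0.001112 m/day, D_R = D/R = 0.001420 m²/day.
Peak time from v_R²t² + 2D_R t − x² = 0: t = (√(D_R² + v_R²x²) − D_R)/v_R².
√(D_R² + v_R²x²) = √(0.001420² + 0.001112² × 12.7²) = 0.01419; v_R² = 1.237e-06.
t = (0.01419 − 0.001420)/1.237e-06 = 10300 days.

10300 days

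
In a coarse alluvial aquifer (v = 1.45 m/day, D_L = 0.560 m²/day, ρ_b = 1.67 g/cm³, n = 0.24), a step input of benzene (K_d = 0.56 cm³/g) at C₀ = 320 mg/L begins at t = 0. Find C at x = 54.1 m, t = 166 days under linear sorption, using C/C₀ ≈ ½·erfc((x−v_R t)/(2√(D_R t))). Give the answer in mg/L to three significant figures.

Retardation factor R = 1 + ρ_b·K_d/n = 1 + 1.67 × 0.56/0.24 = 4.897.
Sorption retards both mechanisms: v_R = v/R = 0.2961 m/day, D_R = D/R = 0.1144 m²/day.
v_R·t = 0.2961 × 166 = 49.1526 m; 2√(D_R t) = 8.716 m; argument = (54.1 − 49.1526)/8.716 = 0.5676.
C = C₀ × ½·erfc(0.5676) = 320 × 0.2111 = 67.6 mg/L.

67.6 mg/L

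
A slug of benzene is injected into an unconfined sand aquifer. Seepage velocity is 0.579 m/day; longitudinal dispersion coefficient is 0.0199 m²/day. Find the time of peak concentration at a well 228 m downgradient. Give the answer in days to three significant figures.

394 days

For the 1D instantaneous-source solution, setting ∂C/∂t = 0 at fixed x gives v²t² + 2Dt − x² = 0, so t = (√(D² + v²x²) − D)/v².
√(D² + v²x²) = √(0.0199² + 0.579² × 228²) = 132.0; v² = 0.335241.
t = (132.0 − 0.0199)/0.335241 = 394 days (vs. the pure-advection estimate x/v = 394 d).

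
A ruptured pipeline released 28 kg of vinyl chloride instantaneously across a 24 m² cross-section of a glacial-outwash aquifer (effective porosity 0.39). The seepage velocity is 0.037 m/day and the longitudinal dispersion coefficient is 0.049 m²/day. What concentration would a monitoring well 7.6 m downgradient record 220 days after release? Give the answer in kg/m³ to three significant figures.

0.255 kg/m³

For an instantaneous plane source, C(x,t) = M/(n_e·A·√(4πDt)) · exp(−(x−vt)²/(4Dt)), with n_e·A the pore (flow) area.
Plume center vt = 0.037 × 220 = 8.14 m, so the well at 7.6 m is 0.54 m upgradient of the peak.
√(4πDt) = 11.64 m, giving peak height M/(n_e·A·√(4πDt)) = 28/(0.39 × 24 × 11.64) = 0.2570 kg/m³.
(x−vt)²/(4Dt) = (-0.54)²/(4 × 0.049 × 220) = 0.006763; exp(−0.006763) = 0.9933.
C = 0.2570 × 0.9933 = 0.255 kg/m³.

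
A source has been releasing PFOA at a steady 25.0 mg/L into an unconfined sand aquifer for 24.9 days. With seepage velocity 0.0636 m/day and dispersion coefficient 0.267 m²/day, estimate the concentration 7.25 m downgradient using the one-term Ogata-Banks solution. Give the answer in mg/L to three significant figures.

1.50 mg/L

For a continuous step input, C/C₀ ≈ ½·erfc((x−vt)/(2√(Dt))).
vt = 0.0636 × 24.9 = 1.58364 m and 2√(Dt) = 2√(0.267 × 24.9) = 5.157 m.
Argument (x−vt)/(2√(Dt)) = (7.25 − 1.58364)/5.157 = 1.099; ½·erfc(1.099) = 0.06007.
C = 25.0 × 0.06007 = 1.50 mg/L.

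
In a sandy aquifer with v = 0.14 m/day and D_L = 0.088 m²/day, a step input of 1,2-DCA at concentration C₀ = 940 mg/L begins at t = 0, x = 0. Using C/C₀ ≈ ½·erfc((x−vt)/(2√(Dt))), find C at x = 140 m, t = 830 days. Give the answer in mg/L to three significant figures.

23.0 mg/L

For a continuous step input, C/C₀ ≈ ½·erfc((x−vt)/(2√(Dt))).
vt = 0.14 × 830 = 116.2 m and 2√(Dt) = 2√(0.088 × 830) = 17.09 m.
Argument (x−vt)/(2√(Dt)) = (140 − 116.2)/17.09 = 1.393; ½·erfc(1.393) = 0.02442.
C = 940 × 0.02442 = 23.0 mg/L.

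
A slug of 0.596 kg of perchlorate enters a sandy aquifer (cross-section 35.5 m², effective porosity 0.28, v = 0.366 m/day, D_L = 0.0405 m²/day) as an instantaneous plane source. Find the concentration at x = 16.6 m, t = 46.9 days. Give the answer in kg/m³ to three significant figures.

0.0118 kg/m³

For an instantaneous plane source, C(x,t) = M/(n_e·A·√(4πDt)) · exp(−(x−vt)²/(4Dt)), with n_e·A the pore (flow) area.
Plume center vt = 0.366 × 46.9 = 17.1654 m, so the well at 16.6 m is 0.5654 m upgradient of the peak.
√(4πDt) = 4.886 m, giving peak height M/(n_e·A·√(4πDt)) = 0.596/(0.28 × 35.5 × 4.886) = 0.01227 kg/m³.
(x−vt)²/(4Dt) = (-0.5654)²/(4 × 0.0405 × 46.9) = 0.04207; exp(−0.04207) = 0.9588.
C = 0.01227 × 0.9588 = 0.0118 kg/m³.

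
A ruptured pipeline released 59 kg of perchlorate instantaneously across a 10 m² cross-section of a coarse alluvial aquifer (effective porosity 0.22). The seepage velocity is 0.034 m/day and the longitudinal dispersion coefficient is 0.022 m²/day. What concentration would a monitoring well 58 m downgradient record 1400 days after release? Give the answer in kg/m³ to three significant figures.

For an instantaneous plane source, C(x,t) = M/(n_e·A·√(4πDt)) · exp(−(x−vt)²/(4Dt)), with n_e·A the pore (flow) area.
Plume center vt = 0.034 × 1400 = 47.6 m, so the well at 58 m is 10.4 m downgradient of the peak.
√(4πDt) = 19.67 m, giving peak height M/(n_e·A·√(4πDt)) = 59/(0.22 × 10 × 19.67) = 1.363 kg/m³.
(x−vt)²/(4Dt) = (10.4)²/(4 × 0.022 × 1400) = 0.8779; exp(−0.8779) = 0.4157.
C = 1.363 × 0.4157 = 0.567 kg/m³.

0.567 kg/m³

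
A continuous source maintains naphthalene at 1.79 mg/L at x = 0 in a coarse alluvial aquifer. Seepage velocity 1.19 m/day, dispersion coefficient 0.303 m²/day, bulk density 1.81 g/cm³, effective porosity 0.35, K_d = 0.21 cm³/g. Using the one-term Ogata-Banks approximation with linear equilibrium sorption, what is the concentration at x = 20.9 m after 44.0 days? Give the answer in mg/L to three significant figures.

1.58 mg/L

Retardation factor R = 1 + ρ_b·K_d/n = 1 + 1.81 × 0.21/0.35 = 2.086.
Sorption retards both mechanisms: v_R = v/R = 0.5705 m/day, D_R = D/R = 0.1453 m²/day.
v_R·t = 0.5705 × 44.0 = 25.102 m; 2√(D_R t) = 5.057 m; argument = (20.9 − 25.102)/5.057 = -0.8309.
C = C₀ × ½·erfc(-0.8309) = 1.79 × 0.8800 = 1.58 mg/L.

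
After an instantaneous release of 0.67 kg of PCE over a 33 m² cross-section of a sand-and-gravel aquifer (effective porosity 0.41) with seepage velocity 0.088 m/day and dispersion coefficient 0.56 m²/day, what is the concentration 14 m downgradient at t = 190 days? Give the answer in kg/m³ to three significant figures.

For an instantaneous plane source, C(x,t) = M/(n_e·A·√(4πDt)) · exp(−(x−vt)²/(4Dt)), with n_e·A the pore (flow) area.
Plume center vt = 0.088 × 190 = 16.72 m, so the well at 14 m is 2.72 m upgradient of the peak.
√(4πDt) = 36.57 m, giving peak height M/(n_e·A·√(4πDt)) = 0.67/(0.41 × 33 × 36.57) = 0.001354 kg/m³.
(x−vt)²/(4Dt) = (-2.72)²/(4 × 0.56 × 190) = 0.01738; exp(−0.01738) = 0.9828.
C = 0.001354 × 0.9828 = 0.00133 kg/m³.

0.00133 kg/m³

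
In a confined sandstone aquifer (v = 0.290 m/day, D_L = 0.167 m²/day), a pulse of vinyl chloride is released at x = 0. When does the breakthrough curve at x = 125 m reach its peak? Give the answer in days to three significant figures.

For the 1D instantaneous-source solution, setting ∂C/∂t = 0 at fixed x gives v²t² + 2Dt − x² = 0, so t = (√(D² + v²x²) − D)/v².
√(D² + v²x²) = √(0.167² + 0.290² × 125²) = 36.25; v² = 0.0841.
t = (36.25 − 0.167)/0.0841 = 429 days (vs. the pure-advection estimate x/v = 431 d).

429 days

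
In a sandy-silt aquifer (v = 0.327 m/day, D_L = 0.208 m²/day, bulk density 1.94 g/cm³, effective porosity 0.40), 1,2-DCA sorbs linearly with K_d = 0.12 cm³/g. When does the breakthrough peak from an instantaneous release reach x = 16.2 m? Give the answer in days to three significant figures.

Retardation factor R = 1 + ρ_b·K_d/n = 1 + 1.94 × 0.12/0.40 = 1.582.
Sorption retards both mechanisms: v_R = v/R = 0.2067 m/day, D_R = D/R = 0.1315 m²/day.
Peak time from v_R²t² + 2D_R t − x² = 0: t = (√(D_R² + v_R²x²) − D_R)/v_R².
√(D_R² + v_R²x²) = √(0.1315² + 0.2067² × 16.2²) = 3.351; v_R² = 0.04272.
t = (3.351 − 0.1315)/0.04272 = 75.4 days.

75.4 days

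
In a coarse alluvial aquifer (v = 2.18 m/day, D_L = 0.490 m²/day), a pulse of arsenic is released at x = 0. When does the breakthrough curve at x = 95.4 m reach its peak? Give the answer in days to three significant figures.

For the 1D instantaneous-source solution, setting ∂C/∂t = 0 at fixed x gives v²t² + 2Dt − x² = 0, so t = (√(D² + v²x²) − D)/v².
√(D² + v²x²) = √(0.490² + 2.18² × 95.4²) = 208.0; v² = 4.7524.
t = (208.0 − 0.490)/4.7524 = 43.7 days (vs. the pure-advection estimate x/v = 43.8 d).

43.7 days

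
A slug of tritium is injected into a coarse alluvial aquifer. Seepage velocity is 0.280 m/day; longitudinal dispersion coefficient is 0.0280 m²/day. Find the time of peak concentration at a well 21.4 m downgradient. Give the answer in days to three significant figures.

For the 1D instantaneous-source solution, setting ∂C/∂t = 0 at fixed x gives v²t² + 2Dt − x² = 0, so t = (√(D² + v²x²) − D)/v².
√(D² + v²x²) = √(0.0280² + 0.280² × 21.4²) = 5.992; v² = 0.0784.
t = (5.992 − 0.0280)/0.0784 = 76.1 days (vs. the pure-advection estimate x/v = 76.4 d).

76.1 days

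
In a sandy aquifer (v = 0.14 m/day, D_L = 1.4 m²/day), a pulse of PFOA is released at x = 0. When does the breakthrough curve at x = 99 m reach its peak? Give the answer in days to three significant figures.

639 days

For the 1D instantaneous-source solution, setting ∂C/∂t = 0 at fixed x gives v²t² + 2Dt − x² = 0, so t = (√(D² + v²x²) − D)/v².
√(D² + v²x²) = √(1.4² + 0.14² × 99²) = 13.93; v² = 0.0196.
t = (13.93 − 1.4)/0.0196 = 639 days (vs. the pure-advection estimate x/v = 707 d).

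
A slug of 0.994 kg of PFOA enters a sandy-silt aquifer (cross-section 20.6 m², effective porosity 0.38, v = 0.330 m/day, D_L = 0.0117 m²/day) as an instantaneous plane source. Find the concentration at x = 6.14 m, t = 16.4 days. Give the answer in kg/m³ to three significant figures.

0.0410 kg/m³

For an instantaneous plane source, C(x,t) = M/(n_e·A·√(4πDt)) · exp(−(x−vt)²/(4Dt)), with n_e·A the pore (flow) area.
Plume center vt = 0.330 × 16.4 = 5.412 m, so the well at 6.14 m is 0.728 m downgradient of the peak.
√(4πDt) = 1.553 m, giving peak height M/(n_e·A·√(4πDt)) = 0.994/(0.38 × 20.6 × 1.553) = 0.08176 kg/m³.
(x−vt)²/(4Dt) = (0.728)²/(4 × 0.0117 × 16.4) = 0.6905; exp(−0.6905) = 0.5013.
C = 0.08176 × 0.5013 = 0.0410 kg/m³.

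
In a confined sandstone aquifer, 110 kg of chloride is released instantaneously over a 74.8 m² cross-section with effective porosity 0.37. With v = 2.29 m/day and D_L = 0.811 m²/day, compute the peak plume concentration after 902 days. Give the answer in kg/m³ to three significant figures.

0.0415 kg/m³

The peak of an instantaneous 1D plume sits at x = vt; there the Gaussian factor is 1 and C_max = M/(n_e·A·√(4πDt)), where n_e·A is the pore area the mass is dissolved in.
√(4πDt) = √(4π × 0.811 × 902) = 95.88 m, so C_max = 110/(0.37 × 74.8 × 95.88) = 0.0415 kg/m³.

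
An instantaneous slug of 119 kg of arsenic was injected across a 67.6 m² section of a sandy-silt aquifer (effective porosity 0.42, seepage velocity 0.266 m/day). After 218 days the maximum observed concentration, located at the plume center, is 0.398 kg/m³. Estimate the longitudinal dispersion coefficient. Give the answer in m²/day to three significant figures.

At the plume center C_max = M/(n_e·A·√(4πDt)), so D = M²/(4πt·(n_e·A·C_max)²).
n_e·A·C_max = 0.42 × 67.6 × 0.398 = 11.30 kg/m.
D = 119²/(4π × 218 × 11.30²) = 0.0405 m²/day.

0.0405 m²/day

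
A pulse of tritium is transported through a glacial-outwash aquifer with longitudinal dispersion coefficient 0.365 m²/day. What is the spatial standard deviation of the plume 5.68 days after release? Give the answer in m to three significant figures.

2.04 m

Dispersive spreading gives a Gaussian with σ² = 2Dt; advection only shifts the center.
σ = √(2 × 0.365 × 5.68) = 2.04 m.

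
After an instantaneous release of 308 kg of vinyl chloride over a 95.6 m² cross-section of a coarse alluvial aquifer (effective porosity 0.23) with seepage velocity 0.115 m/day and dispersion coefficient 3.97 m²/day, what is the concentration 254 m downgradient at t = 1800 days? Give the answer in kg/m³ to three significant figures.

For an instantaneous plane source, C(x,t) = M/(n_e·A·√(4πDt)) · exp(−(x−vt)²/(4Dt)), with n_e·A the pore (flow) area.
Plume center vt = 0.115 × 1800 = 207 m, so the well at 254 m is 47 m downgradient of the peak.
√(4πDt) = 299.7 m, giving peak height M/(n_e·A·√(4πDt)) = 308/(0.23 × 95.6 × 299.7) = 0.04674 kg/m³.
(x−vt)²/(4Dt) = (47)²/(4 × 3.97 × 1800) = 0.07728; exp(−0.07728) = 0.9256.
C = 0.04674 × 0.9256 = 0.0433 kg/m³.

0.0433 kg/m³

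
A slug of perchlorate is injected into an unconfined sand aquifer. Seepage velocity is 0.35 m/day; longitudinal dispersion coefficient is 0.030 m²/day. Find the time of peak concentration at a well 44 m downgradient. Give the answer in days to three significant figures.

125 days

For the 1D instantaneous-source solution, setting ∂C/∂t = 0 at fixed x gives v²t² + 2Dt − x² = 0, so t = (√(D² + v²x²) − D)/v².
√(D² + v²x²) = √(0.030² + 0.35² × 44²) = 15.40; v² = 0.1225.
t = (15.40 − 0.030)/0.1225 = 125 days (vs. the pure-advection estimate x/v = 126 d).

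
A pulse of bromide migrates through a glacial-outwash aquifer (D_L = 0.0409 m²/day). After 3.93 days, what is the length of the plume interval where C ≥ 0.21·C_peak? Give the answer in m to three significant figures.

2.00 m

The plume is Gaussian with σ = √(2Dt) = √(2 × 0.0409 × 3.93) = 0.5670 m.
C/C_peak = exp(−Δx²/(2σ²)) = 0.21 ⇒ Δx = σ·√(−2 ln 0.21) = 0.5670 × 1.767 = 1.002 m.
Width = 2Δx = 2.00 m.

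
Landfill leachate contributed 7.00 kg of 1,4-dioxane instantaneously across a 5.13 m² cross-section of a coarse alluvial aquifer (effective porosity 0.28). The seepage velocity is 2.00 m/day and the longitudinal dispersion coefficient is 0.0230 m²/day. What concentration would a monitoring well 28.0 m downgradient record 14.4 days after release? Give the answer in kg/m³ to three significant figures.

1.47 kg/m³

For an instantaneous plane source, C(x,t) = M/(n_e·A·√(4πDt)) · exp(−(x−vt)²/(4Dt)), with n_e·A the pore (flow) area.
Plume center vt = 2.00 × 14.4 = 28.8 m, so the well at 28.0 m is 0.8 m upgradient of the peak.
√(4πDt) = 2.040 m, giving peak height M/(n_e·A·√(4πDt)) = 7.00/(0.28 × 5.13 × 2.040) = 2.389 kg/m³.
(x−vt)²/(4Dt) = (-0.8)²/(4 × 0.0230 × 14.4) = 0.4831; exp(−0.4831) = 0.6169.
C = 2.389 × 0.6169 = 1.47 kg/m³.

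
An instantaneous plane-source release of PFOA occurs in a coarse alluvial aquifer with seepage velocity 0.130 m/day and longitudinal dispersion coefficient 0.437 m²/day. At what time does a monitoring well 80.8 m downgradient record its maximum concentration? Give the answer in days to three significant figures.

596 days

For the 1D instantaneous-source solution, setting ∂C/∂t = 0 at fixed x gives v²t² + 2Dt − x² = 0, so t = (√(D² + v²x²) − D)/v².
√(D² + v²x²) = √(0.437² + 0.130² × 80.8²) = 10.51; v² = 0.0169.
t = (10.51 − 0.437)/0.0169 = 596 days (vs. the pure-advection estimate x/v = 622 d).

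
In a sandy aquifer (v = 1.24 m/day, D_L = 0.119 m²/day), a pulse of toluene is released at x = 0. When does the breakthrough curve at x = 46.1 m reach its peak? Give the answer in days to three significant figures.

37.1 days

For the 1D instantaneous-source solution, setting ∂C/∂t = 0 at fixed x gives v²t² + 2Dt − x² = 0, so t = (√(D² + v²x²) − D)/v².
√(D² + v²x²) = √(0.119² + 1.24² × 46.1²) = 57.16; v² = 1.5376.
t = (57.16 − 0.119)/1.5376 = 37.1 days (vs. the pure-advection estimate x/v = 37.2 d).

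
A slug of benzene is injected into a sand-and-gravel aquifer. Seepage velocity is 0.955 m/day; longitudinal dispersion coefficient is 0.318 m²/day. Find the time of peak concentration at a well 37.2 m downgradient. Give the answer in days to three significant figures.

38.6 days

For the 1D instantaneous-source solution, setting ∂C/∂t = 0 at fixed x gives v²t² + 2Dt − x² = 0, so t = (√(D² + v²x²) − D)/v².
√(D² + v²x²) = √(0.318² + 0.955² × 37.2²) = 35.53; v² = 0.912025.
t = (35.53 − 0.318)/0.912025 = 38.6 days (vs. the pure-advection estimate x/v = 39.0 d).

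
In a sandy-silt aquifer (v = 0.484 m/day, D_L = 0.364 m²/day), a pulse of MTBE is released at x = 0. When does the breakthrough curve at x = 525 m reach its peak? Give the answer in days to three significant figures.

For the 1D instantaneous-source solution, setting ∂C/∂t = 0 at fixed x gives v²t² + 2Dt − x² = 0, so t = (√(D² + v²x²) − D)/v².
√(D² + v²x²) = √(0.364² + 0.484² × 525²) = 254.1; v² = 0.234256.
t = (254.1 − 0.364)/0.234256 = 1080 days (vs. the pure-advection estimate x/v = 1080 d).

1080 days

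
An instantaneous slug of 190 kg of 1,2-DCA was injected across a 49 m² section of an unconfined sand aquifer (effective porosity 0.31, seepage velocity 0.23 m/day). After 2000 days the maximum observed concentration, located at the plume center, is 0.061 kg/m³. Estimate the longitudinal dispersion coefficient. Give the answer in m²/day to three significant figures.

1.67 m²/day

At the plume center C_max = M/(n_e·A·√(4πDt)), so D = M²/(4πt·(n_e·A·C_max)²).
n_e·A·C_max = 0.31 × 49 × 0.061 = 0.9266 kg/m.
D = 190²/(4π × 2000 × 0.9266²) = 1.67 m²/day.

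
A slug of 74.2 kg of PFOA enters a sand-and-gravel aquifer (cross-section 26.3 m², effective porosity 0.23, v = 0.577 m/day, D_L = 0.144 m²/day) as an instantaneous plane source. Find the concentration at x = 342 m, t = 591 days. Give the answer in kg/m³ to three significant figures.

0.374 kg/m³

For an instantaneous plane source, C(x,t) = M/(n_e·A·√(4πDt)) · exp(−(x−vt)²/(4Dt)), with n_e·A the pore (flow) area.
Plume center vt = 0.577 × 591 = 341.007 m, so the well at 342 m is 0.993 m downgradient of the peak.
√(4πDt) = 32.70 m, giving peak height M/(n_e·A·√(4πDt)) = 74.2/(0.23 × 26.3 × 32.70) = 0.3751 kg/m³.
(x−vt)²/(4Dt) = (0.993)²/(4 × 0.144 × 591) = 0.002897; exp(−0.002897) = 0.9971.
C = 0.3751 × 0.9971 = 0.374 kg/m³.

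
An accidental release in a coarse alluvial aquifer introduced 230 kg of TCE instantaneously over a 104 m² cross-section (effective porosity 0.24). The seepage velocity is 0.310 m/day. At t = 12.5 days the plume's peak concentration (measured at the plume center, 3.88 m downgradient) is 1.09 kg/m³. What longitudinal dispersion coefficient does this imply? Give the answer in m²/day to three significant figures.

At the plume center C_max = M/(n_e·A·√(4πDt)), so D = M²/(4πt·(n_e·A·C_max)²).
n_e·A·C_max = 0.24 × 104 × 1.09 = 27.21 kg/m.
D = 230²/(4π × 12.5 × 27.21²) = 0.455 m²/day.

0.455 m²/day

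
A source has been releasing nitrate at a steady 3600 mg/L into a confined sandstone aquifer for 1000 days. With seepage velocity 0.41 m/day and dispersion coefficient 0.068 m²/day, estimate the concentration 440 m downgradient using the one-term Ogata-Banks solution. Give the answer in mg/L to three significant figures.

18.2 mg/L

For a continuous step input, C/C₀ ≈ ½·erfc((x−vt)/(2√(Dt))).
vt = 0.41 × 1000 = 410 m and 2√(Dt) = 2√(0.068 × 1000) = 16.49 m.
Argument (x−vt)/(2√(Dt)) = (440 − 410)/16.49 = 1.819; ½·erfc(1.819) = 0.005049.
C = 3600 × 0.005049 = 18.2 mg/L.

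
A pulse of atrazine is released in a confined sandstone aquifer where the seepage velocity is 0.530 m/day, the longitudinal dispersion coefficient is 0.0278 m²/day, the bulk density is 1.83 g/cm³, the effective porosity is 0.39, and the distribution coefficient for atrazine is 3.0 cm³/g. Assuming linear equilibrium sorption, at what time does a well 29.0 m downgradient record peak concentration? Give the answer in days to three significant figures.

823 days

Retardation factor R = 1 + ρ_b·K_d/n = 1 + 1.83 × 3.0/0.39 = 15.08.
Sorption retards both mechanisms: v_R = v/R = 0.03515 m/day, D_R = D/R = 0.001844 m²/day.
Peak time from v_R²t² + 2D_R t − x² = 0: t = (√(D_R² + v_R²x²) − D_R)/v_R².
√(D_R² + v_R²x²) = √(0.001844² + 0.03515² × 29.0²) = 1.019; v_R² = 0.001236.
t = (1.019 − 0.001844)/0.001236 = 823 days.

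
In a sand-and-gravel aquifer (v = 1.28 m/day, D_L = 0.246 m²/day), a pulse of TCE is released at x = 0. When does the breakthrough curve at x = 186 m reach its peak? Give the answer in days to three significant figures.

For the 1D instantaneous-source solution, setting ∂C/∂t = 0 at fixed x gives v²t² + 2Dt − x² = 0, so t = (√(D² + v²x²) − D)/v².
√(D² + v²x²) = √(0.246² + 1.28² × 186²) = 238.1; v² = 1.6384.
t = (238.1 − 0.246)/1.6384 = 145 days (vs. the pure-advection estimate x/v = 145 d).

145 days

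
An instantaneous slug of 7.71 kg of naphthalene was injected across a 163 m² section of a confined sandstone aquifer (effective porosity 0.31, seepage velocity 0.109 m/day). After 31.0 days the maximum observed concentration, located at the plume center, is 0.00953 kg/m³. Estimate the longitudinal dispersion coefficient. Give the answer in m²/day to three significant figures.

0.658 m²/day

At the plume center C_max = M/(n_e·A·√(4πDt)), so D = M²/(4πt·(n_e·A·C_max)²).
n_e·A·C_max = 0.31 × 163 × 0.00953 = 0.4816 kg/m.
D = 7.71²/(4π × 31.0 × 0.4816²) = 0.658 m²/day.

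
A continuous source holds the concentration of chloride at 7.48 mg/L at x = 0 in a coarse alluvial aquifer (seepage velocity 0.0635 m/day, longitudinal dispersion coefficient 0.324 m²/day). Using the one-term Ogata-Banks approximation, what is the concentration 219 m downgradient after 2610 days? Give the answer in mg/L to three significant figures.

For a continuous step input, C/C₀ ≈ ½·erfc((x−vt)/(2√(Dt))).
vt = 0.0635 × 2610 = 165.735 m and 2√(Dt) = 2√(0.324 × 2610) = 58.16 m.
Argument (x−vt)/(2√(Dt)) = (219 − 165.735)/58.16 = 0.9158; ½·erfc(0.9158) = 0.09764.
C = 7.48 × 0.09764 = 0.730 mg/L.

0.730 mg/L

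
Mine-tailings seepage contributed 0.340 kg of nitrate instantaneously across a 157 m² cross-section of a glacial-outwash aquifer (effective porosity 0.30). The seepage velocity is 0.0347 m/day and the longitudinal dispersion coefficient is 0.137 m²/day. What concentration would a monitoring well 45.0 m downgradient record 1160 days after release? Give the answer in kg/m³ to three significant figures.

For an instantaneous plane source, C(x,t) = M/(n_e·A·√(4πDt)) · exp(−(x−vt)²/(4Dt)), with n_e·A the pore (flow) area.
Plume center vt = 0.0347 × 1160 = 40.252 m, so the well at 45.0 m is 4.748 m downgradient of the peak.
√(4πDt) = 44.69 m, giving peak height M/(n_e·A·√(4πDt)) = 0.340/(0.30 × 157 × 44.69) = 0.0001615 kg/m³.
(x−vt)²/(4Dt) = (4.748)²/(4 × 0.137 × 1160) = 0.03546; exp(−0.03546) = 0.9652.
C = 0.0001615 × 0.9652 = 0.000156 kg/m³.

0.000156 kg/m³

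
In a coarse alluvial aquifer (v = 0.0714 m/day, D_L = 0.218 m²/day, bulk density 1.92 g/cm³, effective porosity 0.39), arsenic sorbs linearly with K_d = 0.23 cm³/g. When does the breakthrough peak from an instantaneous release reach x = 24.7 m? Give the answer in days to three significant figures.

652 days

Retardation factor R = 1 + ρ_b·K_d/n = 1 + 1.92 × 0.23/0.39 = 2.132.
Sorption retards both mechanisms: v_R = v/R = 0.03349 m/day, D_R = D/R = 0.1023 m²/day.
Peak time from v_R²t² + 2D_R t − x² = 0: t = (√(D_R² + v_R²x²) − D_R)/v_R².
√(D_R² + v_R²x²) = √(0.1023² + 0.03349² × 24.7²) = 0.8335; v_R² = 0.001122.
t = (0.8335 − 0.1023)/0.001122 = 652 days.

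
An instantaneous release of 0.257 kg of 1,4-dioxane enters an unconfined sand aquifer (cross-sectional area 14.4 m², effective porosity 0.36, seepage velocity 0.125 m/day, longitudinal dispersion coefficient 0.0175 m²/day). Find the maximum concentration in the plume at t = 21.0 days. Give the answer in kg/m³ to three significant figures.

The peak of an instantaneous 1D plume sits at x = vt; there the Gaussian factor is 1 and C_max = M/(n_e·A·√(4πDt)), where n_e·A is the pore area the mass is dissolved in.
√(4πDt) = √(4π × 0.0175 × 21.0) = 2.149 m, so C_max = 0.257/(0.36 × 14.4 × 2.149) = 0.0231 kg/m³.

0.0231 kg/m³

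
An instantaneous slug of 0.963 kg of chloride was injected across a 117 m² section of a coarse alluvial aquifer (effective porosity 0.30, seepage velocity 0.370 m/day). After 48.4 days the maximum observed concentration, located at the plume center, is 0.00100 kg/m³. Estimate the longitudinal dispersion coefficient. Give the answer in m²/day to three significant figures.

At the plume center C_max = M/(n_e·A·√(4πDt)), so D = M²/(4πt·(n_e·A·C_max)²).
n_e·A·C_max = 0.30 × 117 × 0.00100 = 0.03510 kg/m.
D = 0.963²/(4π × 48.4 × 0.03510²) = 1.24 m²/day.

1.24 m²/day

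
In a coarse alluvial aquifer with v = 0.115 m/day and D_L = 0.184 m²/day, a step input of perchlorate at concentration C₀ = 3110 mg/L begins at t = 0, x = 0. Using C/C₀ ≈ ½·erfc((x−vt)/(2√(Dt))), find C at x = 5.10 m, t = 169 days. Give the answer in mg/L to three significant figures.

For a continuous step input, C/C₀ ≈ ½·erfc((x−vt)/(2√(Dt))).
vt = 0.115 × 169 = 19.435 m and 2√(Dt) = 2√(0.184 × 169) = 11.15 m.
Argument (x−vt)/(2√(Dt)) = (5.10 − 19.435)/11.15 = -1.286; ½·erfc(-1.286) = 0.9655.
C = 3110 × 0.9655 = 3000 mg/L.

3000 mg/L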